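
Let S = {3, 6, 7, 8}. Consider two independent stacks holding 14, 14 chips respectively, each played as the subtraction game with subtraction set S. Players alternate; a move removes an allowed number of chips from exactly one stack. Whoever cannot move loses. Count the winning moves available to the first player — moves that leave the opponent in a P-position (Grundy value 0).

All stacks use S = {3, 6, 7, 8}:
n :  0  1  2  3  4  5  6  7  8  9 10 11 12 13 14
G :  0  0  0  1  1  1  2  2  2  3  3  0  0  0  1
Stack A: G(14) = 1.
Stack B: G(14) = 1.
Combined Grundy value = 1 ⊕ 1 = 0.
A winning move leaves total XOR = 0, i.e. changes one component's Grundy value g to g ⊕ X where X is the current total.
Stack A: target g' = 1⊕0 = 1, but every legal move changes the Grundy value (mex property), so 0 moves.
Stack B: target g' = 1⊕0 = 1, but every legal move changes the Grundy value (mex property), so 0 moves.

0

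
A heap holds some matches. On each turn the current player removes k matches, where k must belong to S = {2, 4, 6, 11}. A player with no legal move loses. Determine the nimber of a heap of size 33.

0

n :  0  1  2  3  4  5  6  7  8  9 10 11 12 13 14 15 16 17 18 19 20 21 22 23 24 25 26 27 28 29 30 31 32 33
G :  0  0  1  1  2  2  3  3  0  0  1  1  2  2  3  3  0  0  1  1  2  2  3  3  0  0  1  1  2  2  3  3  0  0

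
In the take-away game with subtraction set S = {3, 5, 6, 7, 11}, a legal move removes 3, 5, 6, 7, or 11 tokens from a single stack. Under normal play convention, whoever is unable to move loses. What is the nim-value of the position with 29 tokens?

G(0) = 0
G(1) = mex{} = 0
G(2) = mex{} = 0
G(3) = mex{0} = 1
G(4) = mex{0} = 1
G(5) = mex{0,0} = 1
G(6) = mex{1,0,0} = 2
G(7) = mex{1,0,0,0} = 2
G(8) = mex{1,1,0,0} = 2
G(9) = mex{2,1,1,0} = 3
G(10) = mex{2,1,1,1} = 0
G(11) = mex{2,2,1,1,0} = 3
G(12) = mex{3,2,2,1,0} = 4
G(13) = mex{0,2,2,2,0} = 1
G(14) = mex{3,3,2,2,1} = 0
G(15) = mex{4,0,3,2,1} = 5
G(16) = mex{1,3,0,3,1} = 2
G(17) = mex{0,4,3,0,2} = 1
G(18) = mex{5,1,4,3,2} = 0
G(19) = mex{2,0,1,4,2} = 3
G(20) = mex{1,5,0,1,3} = 2
G(21) = mex{0,2,5,0,0} = 1
G(22) = mex{3,1,2,5,3} = 0
G(23) = mex{2,0,1,2,4} = 3
G(24) = mex{1,3,0,1,1} = 2
G(25) = mex{0,2,3,0,0} = 1
G(26) = mex{3,1,2,3,5} = 0
G(27) = mex{2,0,1,2,2} = 3
G(28) = mex{1,3,0,1,1} = 2
G(29) = mex{0,2,3,0,0} = 1

1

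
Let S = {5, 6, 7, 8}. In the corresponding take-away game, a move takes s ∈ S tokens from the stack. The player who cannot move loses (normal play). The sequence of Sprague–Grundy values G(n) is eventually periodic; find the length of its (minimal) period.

n :  0  1  2  3  4  5  6  7  8  9 10 11 12 13 14 15 16 17 18 19 20 21 22 23 24 25 26 27
G :  0  0  0  0  0  1  1  1  1  1  2  2  2  0  0  0  0  0  1  1  1  1  1  2  2  2  0  0
G(n+13) = G(n) holds for n = 0,…,7 (a full window of length max(S) = 8), so the sequence is purely periodic with period 13.

13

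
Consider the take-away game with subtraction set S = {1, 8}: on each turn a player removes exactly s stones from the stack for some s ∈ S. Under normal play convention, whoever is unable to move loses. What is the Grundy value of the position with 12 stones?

n :  0  1  2  3  4  5  6  7  8  9 10 11 12
G :  0  1  0  1  0  1  0  1  2  0  1  0  1

1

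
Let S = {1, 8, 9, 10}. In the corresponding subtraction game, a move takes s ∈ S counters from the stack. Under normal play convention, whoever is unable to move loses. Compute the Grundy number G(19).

0

n :  0  1  2  3  4  5  6  7  8  9 10 11 12 13 14 15 16 17 18 19
G :  0  1  0  1  0  1  0  1  2  3  2  3  2  3  2  3  4  0  1  0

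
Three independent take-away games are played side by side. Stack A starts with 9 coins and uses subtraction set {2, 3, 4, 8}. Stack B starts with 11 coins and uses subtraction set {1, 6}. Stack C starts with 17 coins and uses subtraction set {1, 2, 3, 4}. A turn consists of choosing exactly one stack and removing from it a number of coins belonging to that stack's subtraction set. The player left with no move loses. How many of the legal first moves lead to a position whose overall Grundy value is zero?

Stack A, S = {2, 3, 4, 8}:
G(0) = 0
G(1) = mex{} = 0
G(2) = mex{0} = 1
G(3) = mex{0,0} = 1
G(4) = mex{1,0,0} = 2
G(5) = mex{1,1,0} = 2
G(6) = mex{2,1,1} = 0
G(7) = mex{2,2,1} = 0
G(8) = mex{0,2,2,0} = 1
G(9) = mex{0,0,2,0} = 1
G_A(9) = 1.
Stack B, S = {1, 6}:
G(0) = 0
G(1) = mex{0} = 1
G(2) = mex{1} = 0
G(3) = mex{0} = 1
G(4) = mex{1} = 0
G(5) = mex{0} = 1
G(6) = mex{1,0} = 2
G(7) = mex{2,1} = 0
G(8) = mex{0,0} = 1
G(9) = mex{1,1} = 0
G(10) = mex{0,0} = 1
G(11) = mex{1,1} = 0
G_B(11) = 0.
Stack C, S = {1, 2, 3, 4}:
G(0) = 0
G(1) = mex{0} = 1
G(2) = mex{1,0} = 2
G(3) = mex{2,1,0} = 3
G(4) = mex{3,2,1,0} = 4
G(5) = mex{4,3,2,1} = 0
G(6) = mex{0,4,3,2} = 1
G(7) = mex{1,0,4,3} = 2
G(8) = mex{2,1,0,4} = 3
G(9) = mex{3,2,1,0} = 4
G(10) = mex{4,3,2,1} = 0
G(11) = mex{0,4,3,2} = 1
G(12) = mex{1,0,4,3} = 2
G(13) = mex{2,1,0,4} = 3
G(14) = mex{3,2,1,0} = 4
G(15) = mex{4,3,2,1} = 0
G(16) = mex{0,4,3,2} = 1
G(17) = mex{1,0,4,3} = 2
G_C(17) = 2.
Combined Grundy value = 1 ⊕ 0 ⊕ 2 = 3.
A winning move leaves total XOR = 0, i.e. changes one component's Grundy value g to g ⊕ X where X is the current total.
Stack A: need g' = 1⊕3 = 2. Options: 9−2→G=0, 9−3→G=0, 9−4→G=2, 9−8→G=0. Hits: 1.
Stack B: need g' = 0⊕3 = 3. Options: 11−1→G=1, 11−6→G=1. Hits: 0.
Stack C: need g' = 2⊕3 = 1. Options: 17−1→G=1, 17−2→G=0, 17−3→G=4, 17−4→G=3. Hits: 1.

2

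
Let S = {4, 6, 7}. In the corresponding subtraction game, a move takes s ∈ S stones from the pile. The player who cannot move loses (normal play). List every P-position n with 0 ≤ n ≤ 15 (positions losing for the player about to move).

G(0) = 0
G(1) = mex{} = 0
G(2) = mex{} = 0
G(3) = mex{} = 0
G(4) = mex{0} = 1
G(5) = mex{0} = 1
G(6) = mex{0,0} = 1
G(7) = mex{0,0,0} = 1
G(8) = mex{1,0,0} = 2
G(9) = mex{1,0,0} = 2
G(10) = mex{1,1,0} = 2
G(11) = mex{1,1,1} = 0
G(12) = mex{2,1,1} = 0
G(13) = mex{2,1,1} = 0
G(14) = mex{2,2,1} = 0
G(15) = mex{0,2,2} = 1
P-positions are exactly the n with G(n) = 0.

0, 1, 2, 3, 11, 12, 13, 14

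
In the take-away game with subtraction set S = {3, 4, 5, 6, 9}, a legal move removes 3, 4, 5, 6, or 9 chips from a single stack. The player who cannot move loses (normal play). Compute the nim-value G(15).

G(0) = 0
G(1) = mex{} = 0
G(2) = mex{} = 0
G(3) = mex{0} = 1
G(4) = mex{0,0} = 1
G(5) = mex{0,0,0} = 1
G(6) = mex{1,0,0,0} = 2
G(7) = mex{1,1,0,0} = 2
G(8) = mex{1,1,1,0} = 2
G(9) = mex{2,1,1,1,0} = 3
G(10) = mex{2,2,1,1,0} = 3
G(11) = mex{2,2,2,1,0} = 3
G(12) = mex{3,2,2,2,1} = 0
G(13) = mex{3,3,2,2,1} = 0
G(14) = mex{3,3,3,2,1} = 0
G(15) = mex{0,3,3,3,2} = 1

1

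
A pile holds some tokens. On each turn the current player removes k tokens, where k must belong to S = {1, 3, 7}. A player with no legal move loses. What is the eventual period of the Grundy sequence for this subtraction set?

2

G(0) = 0
G(1) = mex{0} = 1
G(2) = mex{1} = 0
G(3) = mex{0,0} = 1
G(4) = mex{1,1} = 0
G(5) = mex{0,0} = 1
G(6) = mex{1,1} = 0
G(7) = mex{0,0,0} = 1
G(8) = mex{1,1,1} = 0
G(9) = mex{0,0,0} = 1
G(10) = mex{1,1,1} = 0
G(11) = mex{0,0,0} = 1
G(12) = mex{1,1,1} = 0
G(13) = mex{0,0,0} = 1
G(14) = mex{1,1,1} = 0
G(n+2) = G(n) holds for n = 0,…,6 (a full window of length max(S) = 7), so the sequence is purely periodic with period 2.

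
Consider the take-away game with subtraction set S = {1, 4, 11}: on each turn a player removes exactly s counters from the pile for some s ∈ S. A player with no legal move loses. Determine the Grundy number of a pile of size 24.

G(0) = 0
G(1) = mex{0} = 1
G(2) = mex{1} = 0
G(3) = mex{0} = 1
G(4) = mex{1,0} = 2
G(5) = mex{2,1} = 0
G(6) = mex{0,0} = 1
G(7) = mex{1,1} = 0
G(8) = mex{0,2} = 1
G(9) = mex{1,0} = 2
G(10) = mex{2,1} = 0
G(11) = mex{0,0,0} = 1
G(12) = mex{1,1,1} = 0
G(13) = mex{0,2,0} = 1
G(14) = mex{1,0,1} = 2
G(15) = mex{2,1,2} = 0
G(16) = mex{0,0,0} = 1
G(17) = mex{1,1,1} = 0
G(18) = mex{0,2,0} = 1
G(19) = mex{1,0,1} = 2
G(20) = mex{2,1,2} = 0
G(21) = mex{0,0,0} = 1
G(22) = mex{1,1,1} = 0
G(23) = mex{0,2,0} = 1
G(24) = mex{1,0,1} = 2

2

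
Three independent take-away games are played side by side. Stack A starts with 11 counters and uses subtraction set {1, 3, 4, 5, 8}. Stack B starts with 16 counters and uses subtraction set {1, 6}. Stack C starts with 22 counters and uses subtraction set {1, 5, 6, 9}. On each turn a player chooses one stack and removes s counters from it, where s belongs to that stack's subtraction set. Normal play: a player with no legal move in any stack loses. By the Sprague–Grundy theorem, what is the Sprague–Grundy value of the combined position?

Stack A, S = {1, 3, 4, 5, 8}:
G(0) = 0
G(1) = mex{0} = 1
G(2) = mex{1} = 0
G(3) = mex{0,0} = 1
G(4) = mex{1,1,0} = 2
G(5) = mex{2,0,1,0} = 3
G(6) = mex{3,1,0,1} = 2
G(7) = mex{2,2,1,0} = 3
G(8) = mex{3,3,2,1,0} = 4
G(9) = mex{4,2,3,2,1} = 0
G(10) = mex{0,3,2,3,0} = 1
G(11) = mex{1,4,3,2,1} = 0
G_A(11) = 0.
Stack B, S = {1, 6}:
n :  0  1  2  3  4  5  6  7  8  9 10 11 12 13 14 15 16
G :  0  1  0  1  0  1  2  0  1  0  1  0  1  2  0  1  0
G_B(16) = 0.
Stack C, S = {1, 5, 6, 9}:
G(0) = 0
G(1) = mex{0} = 1
G(2) = mex{1} = 0
G(3) = mex{0} = 1
G(4) = mex{1} = 0
G(5) = mex{0,0} = 1
G(6) = mex{1,1,0} = 2
G(7) = mex{2,0,1} = 3
G(8) = mex{3,1,0} = 2
G(9) = mex{2,0,1,0} = 3
G(10) = mex{3,1,0,1} = 2
G(11) = mex{2,2,1,0} = 3
G(12) = mex{3,3,2,1} = 0
G(13) = mex{0,2,3,0} = 1
G(14) = mex{1,3,2,1} = 0
G(15) = mex{0,2,3,2} = 1
G(16) = mex{1,3,2,3} = 0
G(17) = mex{0,0,3,2} = 1
G(18) = mex{1,1,0,3} = 2
G(19) = mex{2,0,1,2} = 3
G(20) = mex{3,1,0,3} = 2
G(21) = mex{2,0,1,0} = 3
G(22) = mex{3,1,0,1} = 2
G_C(22) = 2.
Combined Grundy value = 0 ⊕ 0 ⊕ 2 = 2.

2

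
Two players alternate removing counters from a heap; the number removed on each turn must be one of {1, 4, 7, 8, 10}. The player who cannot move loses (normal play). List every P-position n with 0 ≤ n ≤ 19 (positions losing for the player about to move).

G(0) = 0
G(1) = mex{0} = 1
G(2) = mex{1} = 0
G(3) = mex{0} = 1
G(4) = mex{1,0} = 2
G(5) = mex{2,1} = 0
G(6) = mex{0,0} = 1
G(7) = mex{1,1,0} = 2
G(8) = mex{2,2,1,0} = 3
G(9) = mex{3,0,0,1} = 2
G(10) = mex{2,1,1,0,0} = 3
G(11) = mex{3,2,2,1,1} = 0
G(12) = mex{0,3,0,2,0} = 1
G(13) = mex{1,2,1,0,1} = 3
G(14) = mex{3,3,2,1,2} = 0
G(15) = mex{0,0,3,2,0} = 1
G(16) = mex{1,1,2,3,1} = 0
G(17) = mex{0,3,3,2,2} = 1
G(18) = mex{1,0,0,3,3} = 2
G(19) = mex{2,1,1,0,2} = 3
P-positions are exactly the n with G(n) = 0.

0, 2, 5, 11, 14, 16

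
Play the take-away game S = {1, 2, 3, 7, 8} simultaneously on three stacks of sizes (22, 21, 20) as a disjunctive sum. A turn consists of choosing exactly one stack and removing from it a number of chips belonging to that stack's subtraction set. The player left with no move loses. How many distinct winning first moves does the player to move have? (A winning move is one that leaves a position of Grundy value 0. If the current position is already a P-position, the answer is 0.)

All stacks use S = {1, 2, 3, 7, 8}:
G(0) = 0
G(1) = mex{0} = 1
G(2) = mex{1,0} = 2
G(3) = mex{2,1,0} = 3
G(4) = mex{3,2,1} = 0
G(5) = mex{0,3,2} = 1
G(6) = mex{1,0,3} = 2
G(7) = mex{2,1,0,0} = 3
G(8) = mex{3,2,1,1,0} = 4
G(9) = mex{4,3,2,2,1} = 0
G(10) = mex{0,4,3,3,2} = 1
G(11) = mex{1,0,4,0,3} = 2
G(12) = mex{2,1,0,1,0} = 3
G(13) = mex{3,2,1,2,1} = 0
G(14) = mex{0,3,2,3,2} = 1
G(15) = mex{1,0,3,4,3} = 2
G(16) = mex{2,1,0,0,4} = 3
G(17) = mex{3,2,1,1,0} = 4
G(18) = mex{4,3,2,2,1} = 0
G(19) = mex{0,4,3,3,2} = 1
G(20) = mex{1,0,4,0,3} = 2
G(21) = mex{2,1,0,1,0} = 3
G(22) = mex{3,2,1,2,1} = 0
Stack A: G(22) = 0.
Stack B: G(21) = 3.
Stack C: G(20) = 2.
Combined Grundy value = 0 ⊕ 3 ⊕ 2 = 1.
A winning move leaves total XOR = 0, i.e. changes one component's Grundy value g to g ⊕ X where X is the current total.
Stack A: need g' = 0⊕1 = 1. Options: 22−1→G=3, 22−2→G=2, 22−3→G=1, 22−7→G=2, 22−8→G=1. Hits: 2.
Stack B: need g' = 3⊕1 = 2. Options: 21−1→G=2, 21−2→G=1, 21−3→G=0, 21−7→G=1, 21−8→G=0. Hits: 1.
Stack C: need g' = 2⊕1 = 3. Options: 20−1→G=1, 20−2→G=0, 20−3→G=4, 20−7→G=0, 20−8→G=3. Hits: 1.

4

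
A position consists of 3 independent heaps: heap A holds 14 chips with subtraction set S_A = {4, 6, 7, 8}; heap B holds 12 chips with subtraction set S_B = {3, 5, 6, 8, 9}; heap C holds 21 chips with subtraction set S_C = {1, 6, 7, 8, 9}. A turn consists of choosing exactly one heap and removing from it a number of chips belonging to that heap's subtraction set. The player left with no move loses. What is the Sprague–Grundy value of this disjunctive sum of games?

3

Heap A, S = {4, 6, 7, 8}:
n :  0  1  2  3  4  5  6  7  8  9 10 11 12 13 14
G :  0  0  0  0  1  1  1  1  2  2  2  2  0  0  0
G_A(14) = 0.
Heap B, S = {3, 5, 6, 8, 9}:
G(0) = 0
G(1) = mex{} = 0
G(2) = mex{} = 0
G(3) = mex{0} = 1
G(4) = mex{0} = 1
G(5) = mex{0,0} = 1
G(6) = mex{1,0,0} = 2
G(7) = mex{1,0,0} = 2
G(8) = mex{1,1,0,0} = 2
G(9) = mex{2,1,1,0,0} = 3
G(10) = mex{2,1,1,0,0} = 3
G(11) = mex{2,2,1,1,0} = 3
G(12) = mex{3,2,2,1,1} = 0
G_B(12) = 0.
Heap C, S = {1, 6, 7, 8, 9}:
n :  0  1  2  3  4  5  6  7  8  9 10 11 12 13 14 15 16 17 18 19 20 21
G :  0  1  0  1  0  1  2  3  2  3  2  3  4  5  0  1  0  1  0  1  2  3
G_C(21) = 3.
Combined Grundy value = 0 ⊕ 0 ⊕ 3 = 3.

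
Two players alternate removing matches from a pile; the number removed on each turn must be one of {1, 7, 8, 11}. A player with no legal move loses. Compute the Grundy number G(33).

1

G(0) = 0
G(1) = mex{0} = 1
G(2) = mex{1} = 0
G(3) = mex{0} = 1
G(4) = mex{1} = 0
G(5) = mex{0} = 1
G(6) = mex{1} = 0
G(7) = mex{0,0} = 1
G(8) = mex{1,1,0} = 2
G(9) = mex{2,0,1} = 3
G(10) = mex{3,1,0} = 2
G(11) = mex{2,0,1,0} = 3
G(12) = mex{3,1,0,1} = 2
G(13) = mex{2,0,1,0} = 3
G(14) = mex{3,1,0,1} = 2
G(15) = mex{2,2,1,0} = 3
G(16) = mex{3,3,2,1} = 0
G(17) = mex{0,2,3,0} = 1
G(18) = mex{1,3,2,1} = 0
G(19) = mex{0,2,3,2} = 1
G(20) = mex{1,3,2,3} = 0
G(21) = mex{0,2,3,2} = 1
G(22) = mex{1,3,2,3} = 0
G(23) = mex{0,0,3,2} = 1
G(24) = mex{1,1,0,3} = 2
G(25) = mex{2,0,1,2} = 3
G(26) = mex{3,1,0,3} = 2
G(27) = mex{2,0,1,0} = 3
G(28) = mex{3,1,0,1} = 2
G(29) = mex{2,0,1,0} = 3
G(30) = mex{3,1,0,1} = 2
G(31) = mex{2,2,1,0} = 3
G(32) = mex{3,3,2,1} = 0
G(33) = mex{0,2,3,0} = 1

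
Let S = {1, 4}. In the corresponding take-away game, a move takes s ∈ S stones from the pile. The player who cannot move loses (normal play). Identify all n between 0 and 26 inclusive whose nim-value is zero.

G(0) = 0
G(1) = mex{0} = 1
G(2) = mex{1} = 0
G(3) = mex{0} = 1
G(4) = mex{1,0} = 2
G(5) = mex{2,1} = 0
G(6) = mex{0,0} = 1
G(7) = mex{1,1} = 0
G(8) = mex{0,2} = 1
G(9) = mex{1,0} = 2
G(10) = mex{2,1} = 0
G(11) = mex{0,0} = 1
G(12) = mex{1,1} = 0
G(13) = mex{0,2} = 1
G(14) = mex{1,0} = 2
G(15) = mex{2,1} = 0
G(16) = mex{0,0} = 1
G(17) = mex{1,1} = 0
G(18) = mex{0,2} = 1
G(19) = mex{1,0} = 2
G(20) = mex{2,1} = 0
G(21) = mex{0,0} = 1
G(22) = mex{1,1} = 0
G(23) = mex{0,2} = 1
G(24) = mex{1,0} = 2
G(25) = mex{2,1} = 0
G(26) = mex{0,0} = 1
P-positions are exactly the n with G(n) = 0.

0, 2, 5, 7, 10, 12, 15, 17, 20, 22, 25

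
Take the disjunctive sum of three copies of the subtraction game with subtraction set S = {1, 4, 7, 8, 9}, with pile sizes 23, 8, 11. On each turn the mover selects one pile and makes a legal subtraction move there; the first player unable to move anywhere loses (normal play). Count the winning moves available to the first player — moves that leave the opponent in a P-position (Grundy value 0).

1

All piles use S = {1, 4, 7, 8, 9}:
n :  0  1  2  3  4  5  6  7  8  9 10 11 12 13 14 15 16 17 18 19 20 21 22 23
G :  0  1  0  1  2  0  1  2  3  2  3  4  5  3  4  0  1  0  1  2  0  1  2  3
Pile A: G(23) = 3.
Pile B: G(8) = 3.
Pile C: G(11) = 4.
Combined Grundy value = 3 ⊕ 3 ⊕ 4 = 4.
A winning move leaves total XOR = 0, i.e. changes one component's Grundy value g to g ⊕ X where X is the current total.
Pile A: need g' = 3⊕4 = 7. Options: 23−1→G=2, 23−4→G=2, 23−7→G=1, 23−8→G=0, 23−9→G=4. Hits: 0.
Pile B: need g' = 3⊕4 = 7. Options: 8−1→G=2, 8−4→G=2, 8−7→G=1, 8−8→G=0. Hits: 0.
Pile C: need g' = 4⊕4 = 0. Options: 11−1→G=3, 11−4→G=2, 11−7→G=2, 11−8→G=1, 11−9→G=0. Hits: 1.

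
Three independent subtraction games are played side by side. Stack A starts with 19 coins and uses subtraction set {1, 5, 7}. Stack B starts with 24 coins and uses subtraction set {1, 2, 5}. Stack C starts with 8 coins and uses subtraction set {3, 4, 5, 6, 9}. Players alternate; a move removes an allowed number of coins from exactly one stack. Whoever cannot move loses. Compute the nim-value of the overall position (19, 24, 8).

Stack A, S = {1, 5, 7}:
G(0) = 0
G(1) = mex{0} = 1
G(2) = mex{1} = 0
G(3) = mex{0} = 1
G(4) = mex{1} = 0
G(5) = mex{0,0} = 1
G(6) = mex{1,1} = 0
G(7) = mex{0,0,0} = 1
G(8) = mex{1,1,1} = 0
G(9) = mex{0,0,0} = 1
G(10) = mex{1,1,1} = 0
G(11) = mex{0,0,0} = 1
G(12) = mex{1,1,1} = 0
G(13) = mex{0,0,0} = 1
G(14) = mex{1,1,1} = 0
G(15) = mex{0,0,0} = 1
G(16) = mex{1,1,1} = 0
G(17) = mex{0,0,0} = 1
G(18) = mex{1,1,1} = 0
G(19) = mex{0,0,0} = 1
G_A(19) = 1.
Stack B, S = {1, 2, 5}:
n :  0  1  2  3  4  5  6  7  8  9 10 11 12 13 14 15 16 17 18 19 20 21 22 23 24
G :  0  1  2  0  1  2  0  1  2  0  1  2  0  1  2  0  1  2  0  1  2  0  1  2  0
G_B(24) = 0.
Stack C, S = {3, 4, 5, 6, 9}:
n : 0 1 2 3 4 5 6 7 8
G : 0 0 0 1 1 1 2 2 2
G_C(8) = 2.
Combined Grundy value = 1 ⊕ 0 ⊕ 2 = 3.

3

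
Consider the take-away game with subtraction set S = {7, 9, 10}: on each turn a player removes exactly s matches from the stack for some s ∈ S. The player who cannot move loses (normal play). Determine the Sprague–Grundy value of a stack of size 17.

n :  0  1  2  3  4  5  6  7  8  9 10 11 12 13 14 15 16 17
G :  0  0  0  0  0  0  0  1  1  1  1  1  1  1  2  2  2  0

0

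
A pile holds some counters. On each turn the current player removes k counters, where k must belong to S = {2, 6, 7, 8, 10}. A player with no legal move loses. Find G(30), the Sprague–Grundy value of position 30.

G(0) = 0
G(1) = mex{} = 0
G(2) = mex{0} = 1
G(3) = mex{0} = 1
G(4) = mex{1} = 0
G(5) = mex{1} = 0
G(6) = mex{0,0} = 1
G(7) = mex{0,0,0} = 1
G(8) = mex{1,1,0,0} = 2
G(9) = mex{1,1,1,0} = 2
G(10) = mex{2,0,1,1,0} = 3
G(11) = mex{2,0,0,1,0} = 3
G(12) = mex{3,1,0,0,1} = 2
G(13) = mex{3,1,1,0,1} = 2
G(14) = mex{2,2,1,1,0} = 3
G(15) = mex{2,2,2,1,0} = 3
G(16) = mex{3,3,2,2,1} = 0
G(17) = mex{3,3,3,2,1} = 0
G(18) = mex{0,2,3,3,2} = 1
G(19) = mex{0,2,2,3,2} = 1
G(20) = mex{1,3,2,2,3} = 0
G(21) = mex{1,3,3,2,3} = 0
G(22) = mex{0,0,3,3,2} = 1
G(23) = mex{0,0,0,3,2} = 1
G(24) = mex{1,1,0,0,3} = 2
G(25) = mex{1,1,1,0,3} = 2
G(26) = mex{2,0,1,1,0} = 3
G(27) = mex{2,0,0,1,0} = 3
G(28) = mex{3,1,0,0,1} = 2
G(29) = mex{3,1,1,0,1} = 2
G(30) = mex{2,2,1,1,0} = 3

3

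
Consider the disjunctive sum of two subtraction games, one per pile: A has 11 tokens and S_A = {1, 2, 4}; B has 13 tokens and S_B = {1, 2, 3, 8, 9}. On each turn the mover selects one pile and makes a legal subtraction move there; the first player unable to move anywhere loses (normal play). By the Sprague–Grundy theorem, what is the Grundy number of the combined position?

Pile A, S = {1, 2, 4}:
G(0) = 0
G(1) = mex{0} = 1
G(2) = mex{1,0} = 2
G(3) = mex{2,1} = 0
G(4) = mex{0,2,0} = 1
G(5) = mex{1,0,1} = 2
G(6) = mex{2,1,2} = 0
G(7) = mex{0,2,0} = 1
G(8) = mex{1,0,1} = 2
G(9) = mex{2,1,2} = 0
G(10) = mex{0,2,0} = 1
G(11) = mex{1,0,1} = 2
G_A(11) = 2.
Pile B, S = {1, 2, 3, 8, 9}:
n :  0  1  2  3  4  5  6  7  8  9 10 11 12 13
G :  0  1  2  3  0  1  2  3  4  5  0  1  2  3
G_B(13) = 3.
Combined Grundy value = 2 ⊕ 3 = 1.

1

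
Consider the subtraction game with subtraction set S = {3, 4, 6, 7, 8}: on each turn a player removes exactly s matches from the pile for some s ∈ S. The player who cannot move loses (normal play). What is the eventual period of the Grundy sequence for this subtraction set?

11

G(0) = 0
G(1) = mex{} = 0
G(2) = mex{} = 0
G(3) = mex{0} = 1
G(4) = mex{0,0} = 1
G(5) = mex{0,0} = 1
G(6) = mex{1,0,0} = 2
G(7) = mex{1,1,0,0} = 2
G(8) = mex{1,1,0,0,0} = 2
G(9) = mex{2,1,1,0,0} = 3
G(10) = mex{2,2,1,1,0} = 3
G(11) = mex{2,2,1,1,1} = 0
G(12) = mex{3,2,2,1,1} = 0
G(13) = mex{3,3,2,2,1} = 0
G(14) = mex{0,3,2,2,2} = 1
G(15) = mex{0,0,3,2,2} = 1
G(16) = mex{0,0,3,3,2} = 1
G(17) = mex{1,0,0,3,3} = 2
G(18) = mex{1,1,0,0,3} = 2
G(19) = mex{1,1,0,0,0} = 2
G(20) = mex{2,1,1,0,0} = 3
G(21) = mex{2,2,1,1,0} = 3
G(22) = mex{2,2,1,1,1} = 0
G(23) = mex{3,2,2,1,1} = 0
G(n+11) = G(n) holds for n = 0,…,7 (a full window of length max(S) = 8), so the sequence is purely periodic with period 11.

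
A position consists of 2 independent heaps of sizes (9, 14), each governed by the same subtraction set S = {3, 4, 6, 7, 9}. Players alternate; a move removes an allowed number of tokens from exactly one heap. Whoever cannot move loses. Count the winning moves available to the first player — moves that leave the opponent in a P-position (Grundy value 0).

4

All heaps use S = {3, 4, 6, 7, 9}:
G(0) = 0
G(1) = mex{} = 0
G(2) = mex{} = 0
G(3) = mex{0} = 1
G(4) = mex{0,0} = 1
G(5) = mex{0,0} = 1
G(6) = mex{1,0,0} = 2
G(7) = mex{1,1,0,0} = 2
G(8) = mex{1,1,0,0} = 2
G(9) = mex{2,1,1,0,0} = 3
G(10) = mex{2,2,1,1,0} = 3
G(11) = mex{2,2,1,1,0} = 3
G(12) = mex{3,2,2,1,1} = 0
G(13) = mex{3,3,2,2,1} = 0
G(14) = mex{3,3,2,2,1} = 0
Heap A: G(9) = 3.
Heap B: G(14) = 0.
Combined Grundy value = 3 ⊕ 0 = 3.
A winning move leaves total XOR = 0, i.e. changes one component's Grundy value g to g ⊕ X where X is the current total.
Heap A: need g' = 3⊕3 = 0. Options: 9−3→G=2, 9−4→G=1, 9−6→G=1, 9−7→G=0, 9−9→G=0. Hits: 2.
Heap B: need g' = 0⊕3 = 3. Options: 14−3→G=3, 14−4→G=3, 14−6→G=2, 14−7→G=2, 14−9→G=1. Hits: 2.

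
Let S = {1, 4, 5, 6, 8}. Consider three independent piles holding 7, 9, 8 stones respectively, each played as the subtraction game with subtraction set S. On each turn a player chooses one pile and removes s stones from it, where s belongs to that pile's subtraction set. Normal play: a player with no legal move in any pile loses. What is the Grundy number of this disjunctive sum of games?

All piles use S = {1, 4, 5, 6, 8}:
G(0) = 0
G(1) = mex{0} = 1
G(2) = mex{1} = 0
G(3) = mex{0} = 1
G(4) = mex{1,0} = 2
G(5) = mex{2,1,0} = 3
G(6) = mex{3,0,1,0} = 2
G(7) = mex{2,1,0,1} = 3
G(8) = mex{3,2,1,0,0} = 4
G(9) = mex{4,3,2,1,1} = 0
Pile A: G(7) = 3.
Pile B: G(9) = 0.
Pile C: G(8) = 4.
Combined Grundy value = 3 ⊕ 0 ⊕ 4 = 7.

7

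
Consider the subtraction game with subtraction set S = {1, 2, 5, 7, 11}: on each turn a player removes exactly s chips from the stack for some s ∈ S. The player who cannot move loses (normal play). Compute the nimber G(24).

0

n :  0  1  2  3  4  5  6  7  8  9 10 11 12 13 14 15 16 17 18 19 20 21 22 23 24
G :  0  1  2  0  1  2  0  1  2  0  1  2  0  1  2  0  1  2  0  1  2  0  1  2  0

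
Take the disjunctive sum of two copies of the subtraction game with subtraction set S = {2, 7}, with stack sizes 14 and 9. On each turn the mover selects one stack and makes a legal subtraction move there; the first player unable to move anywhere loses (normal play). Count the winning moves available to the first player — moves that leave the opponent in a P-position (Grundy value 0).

All stacks use S = {2, 7}:
G(0) = 0
G(1) = mex{} = 0
G(2) = mex{0} = 1
G(3) = mex{0} = 1
G(4) = mex{1} = 0
G(5) = mex{1} = 0
G(6) = mex{0} = 1
G(7) = mex{0,0} = 1
G(8) = mex{1,0} = 2
G(9) = mex{1,1} = 0
G(10) = mex{2,1} = 0
G(11) = mex{0,0} = 1
G(12) = mex{0,0} = 1
G(13) = mex{1,1} = 0
G(14) = mex{1,1} = 0
Stack A: G(14) = 0.
Stack B: G(9) = 0.
Combined Grundy value = 0 ⊕ 0 = 0.
A winning move leaves total XOR = 0, i.e. changes one component's Grundy value g to g ⊕ X where X is the current total.
Stack A: target g' = 0⊕0 = 0, but every legal move changes the Grundy value (mex property), so 0 moves.
Stack B: target g' = 0⊕0 = 0, but every legal move changes the Grundy value (mex property), so 0 moves.

0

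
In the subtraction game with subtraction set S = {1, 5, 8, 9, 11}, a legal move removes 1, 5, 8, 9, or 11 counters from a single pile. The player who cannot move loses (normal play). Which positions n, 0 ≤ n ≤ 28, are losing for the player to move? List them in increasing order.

0, 2, 4, 6, 16, 18, 20, 22

n :  0  1  2  3  4  5  6  7  8  9 10 11 12 13 14 15 16 17 18 19 20 21 22 23 24 25 26 27 28
G :  0  1  0  1  0  1  0  1  2  3  2  3  2  3  2  3  0  1  0  1  0  1  0  1  2  3  2  3  2
P-positions are exactly the n with G(n) = 0.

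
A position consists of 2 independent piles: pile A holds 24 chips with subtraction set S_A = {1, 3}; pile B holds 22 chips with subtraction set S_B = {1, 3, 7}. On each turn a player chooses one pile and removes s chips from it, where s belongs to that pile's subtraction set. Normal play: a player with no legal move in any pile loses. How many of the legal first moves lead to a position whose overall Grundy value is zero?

0

Pile A, S = {1, 3}:
n :  0  1  2  3  4  5  6  7  8  9 10 11 12 13 14 15 16 17 18 19 20 21 22 23 24
G :  0  1  0  1  0  1  0  1  0  1  0  1  0  1  0  1  0  1  0  1  0  1  0  1  0
G_A(24) = 0.
Pile B, S = {1, 3, 7}:
G(0) = 0
G(1) = mex{0} = 1
G(2) = mex{1} = 0
G(3) = mex{0,0} = 1
G(4) = mex{1,1} = 0
G(5) = mex{0,0} = 1
G(6) = mex{1,1} = 0
G(7) = mex{0,0,0} = 1
G(8) = mex{1,1,1} = 0
G(9) = mex{0,0,0} = 1
G(10) = mex{1,1,1} = 0
G(11) = mex{0,0,0} = 1
G(12) = mex{1,1,1} = 0
G(13) = mex{0,0,0} = 1
G(14) = mex{1,1,1} = 0
G(15) = mex{0,0,0} = 1
G(16) = mex{1,1,1} = 0
G(17) = mex{0,0,0} = 1
G(18) = mex{1,1,1} = 0
G(19) = mex{0,0,0} = 1
G(20) = mex{1,1,1} = 0
G(21) = mex{0,0,0} = 1
G(22) = mex{1,1,1} = 0
G_B(22) = 0.
Combined Grundy value = 0 ⊕ 0 = 0.
A winning move leaves total XOR = 0, i.e. changes one component's Grundy value g to g ⊕ X where X is the current total.
Pile A: target g' = 0⊕0 = 0, but every legal move changes the Grundy value (mex property), so 0 moves.
Pile B: target g' = 0⊕0 = 0, but every legal move changes the Grundy value (mex property), so 0 moves.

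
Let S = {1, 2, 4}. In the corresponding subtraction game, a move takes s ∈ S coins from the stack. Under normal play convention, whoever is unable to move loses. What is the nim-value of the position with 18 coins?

0

n :  0  1  2  3  4  5  6  7  8  9 10 11 12 13 14 15 16 17 18
G :  0  1  2  0  1  2  0  1  2  0  1  2  0  1  2  0  1  2  0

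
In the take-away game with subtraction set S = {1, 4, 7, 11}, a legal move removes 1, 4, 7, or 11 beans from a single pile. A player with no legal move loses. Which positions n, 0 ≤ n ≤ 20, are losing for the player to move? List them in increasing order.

0, 2, 5, 8, 10, 18, 20

G(0) = 0
G(1) = mex{0} = 1
G(2) = mex{1} = 0
G(3) = mex{0} = 1
G(4) = mex{1,0} = 2
G(5) = mex{2,1} = 0
G(6) = mex{0,0} = 1
G(7) = mex{1,1,0} = 2
G(8) = mex{2,2,1} = 0
G(9) = mex{0,0,0} = 1
G(10) = mex{1,1,1} = 0
G(11) = mex{0,2,2,0} = 1
G(12) = mex{1,0,0,1} = 2
G(13) = mex{2,1,1,0} = 3
G(14) = mex{3,0,2,1} = 4
G(15) = mex{4,1,0,2} = 3
G(16) = mex{3,2,1,0} = 4
G(17) = mex{4,3,0,1} = 2
G(18) = mex{2,4,1,2} = 0
G(19) = mex{0,3,2,0} = 1
G(20) = mex{1,4,3,1} = 0
P-positions are exactly the n with G(n) = 0.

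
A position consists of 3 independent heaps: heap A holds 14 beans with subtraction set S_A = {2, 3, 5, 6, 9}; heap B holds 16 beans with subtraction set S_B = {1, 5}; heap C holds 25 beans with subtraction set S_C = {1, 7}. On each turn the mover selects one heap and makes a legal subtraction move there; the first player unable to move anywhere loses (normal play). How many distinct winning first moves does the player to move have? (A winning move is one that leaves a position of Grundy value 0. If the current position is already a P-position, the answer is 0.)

Heap A, S = {2, 3, 5, 6, 9}:
n :  0  1  2  3  4  5  6  7  8  9 10 11 12 13 14
G :  0  0  1  1  2  2  3  3  0  4  1  5  0  4  1
G_A(14) = 1.
Heap B, S = {1, 5}:
n :  0  1  2  3  4  5  6  7  8  9 10 11 12 13 14 15 16
G :  0  1  0  1  0  1  0  1  0  1  0  1  0  1  0  1  0
G_B(16) = 0.
Heap C, S = {1, 7}:
G(0) = 0
G(1) = mex{0} = 1
G(2) = mex{1} = 0
G(3) = mex{0} = 1
G(4) = mex{1} = 0
G(5) = mex{0} = 1
G(6) = mex{1} = 0
G(7) = mex{0,0} = 1
G(8) = mex{1,1} = 0
G(9) = mex{0,0} = 1
G(10) = mex{1,1} = 0
G(11) = mex{0,0} = 1
G(12) = mex{1,1} = 0
G(13) = mex{0,0} = 1
G(14) = mex{1,1} = 0
G(15) = mex{0,0} = 1
G(16) = mex{1,1} = 0
G(17) = mex{0,0} = 1
G(18) = mex{1,1} = 0
G(19) = mex{0,0} = 1
G(20) = mex{1,1} = 0
G(21) = mex{0,0} = 1
G(22) = mex{1,1} = 0
G(23) = mex{0,0} = 1
G(24) = mex{1,1} = 0
G(25) = mex{0,0} = 1
G_C(25) = 1.
Combined Grundy value = 1 ⊕ 0 ⊕ 1 = 0.
A winning move leaves total XOR = 0, i.e. changes one component's Grundy value g to g ⊕ X where X is the current total.
Heap A: target g' = 1⊕0 = 1, but every legal move changes the Grundy value (mex property), so 0 moves.
Heap B: target g' = 0⊕0 = 0, but every legal move changes the Grundy value (mex property), so 0 moves.
Heap C: target g' = 1⊕0 = 1, but every legal move changes the Grundy value (mex property), so 0 moves.

0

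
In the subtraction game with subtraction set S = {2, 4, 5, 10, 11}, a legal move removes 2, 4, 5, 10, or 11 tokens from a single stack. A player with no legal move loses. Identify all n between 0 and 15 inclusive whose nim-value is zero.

G(0) = 0
G(1) = mex{} = 0
G(2) = mex{0} = 1
G(3) = mex{0} = 1
G(4) = mex{1,0} = 2
G(5) = mex{1,0,0} = 2
G(6) = mex{2,1,0} = 3
G(7) = mex{2,1,1} = 0
G(8) = mex{3,2,1} = 0
G(9) = mex{0,2,2} = 1
G(10) = mex{0,3,2,0} = 1
G(11) = mex{1,0,3,0,0} = 2
G(12) = mex{1,0,0,1,0} = 2
G(13) = mex{2,1,0,1,1} = 3
G(14) = mex{2,1,1,2,1} = 0
G(15) = mex{3,2,1,2,2} = 0
P-positions are exactly the n with G(n) = 0.

0, 1, 7, 8, 14, 15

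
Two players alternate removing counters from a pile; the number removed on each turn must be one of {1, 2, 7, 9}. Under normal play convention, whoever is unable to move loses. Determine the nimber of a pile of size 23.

G(0) = 0
G(1) = mex{0} = 1
G(2) = mex{1,0} = 2
G(3) = mex{2,1} = 0
G(4) = mex{0,2} = 1
G(5) = mex{1,0} = 2
G(6) = mex{2,1} = 0
G(7) = mex{0,2,0} = 1
G(8) = mex{1,0,1} = 2
G(9) = mex{2,1,2,0} = 3
G(10) = mex{3,2,0,1} = 4
G(11) = mex{4,3,1,2} = 0
G(12) = mex{0,4,2,0} = 1
G(13) = mex{1,0,0,1} = 2
G(14) = mex{2,1,1,2} = 0
G(15) = mex{0,2,2,0} = 1
G(16) = mex{1,0,3,1} = 2
G(17) = mex{2,1,4,2} = 0
G(18) = mex{0,2,0,3} = 1
G(19) = mex{1,0,1,4} = 2
G(20) = mex{2,1,2,0} = 3
G(21) = mex{3,2,0,1} = 4
G(22) = mex{4,3,1,2} = 0
G(23) = mex{0,4,2,0} = 1

1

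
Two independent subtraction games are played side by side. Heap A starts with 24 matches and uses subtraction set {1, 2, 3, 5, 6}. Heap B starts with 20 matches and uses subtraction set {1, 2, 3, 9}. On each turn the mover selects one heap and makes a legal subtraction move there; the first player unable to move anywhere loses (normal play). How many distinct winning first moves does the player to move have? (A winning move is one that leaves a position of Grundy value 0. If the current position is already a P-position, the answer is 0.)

0

Heap A, S = {1, 2, 3, 5, 6}:
n :  0  1  2  3  4  5  6  7  8  9 10 11 12 13 14 15 16 17 18 19 20 21 22 23 24
G :  0  1  2  3  0  1  2  3  0  1  2  3  0  1  2  3  0  1  2  3  0  1  2  3  0
G_A(24) = 0.
Heap B, S = {1, 2, 3, 9}:
n :  0  1  2  3  4  5  6  7  8  9 10 11 12 13 14 15 16 17 18 19 20
G :  0  1  2  3  0  1  2  3  0  1  2  3  0  1  2  3  0  1  2  3  0
G_B(20) = 0.
Combined Grundy value = 0 ⊕ 0 = 0.
A winning move leaves total XOR = 0, i.e. changes one component's Grundy value g to g ⊕ X where X is the current total.
Heap A: target g' = 0⊕0 = 0, but every legal move changes the Grundy value (mex property), so 0 moves.
Heap B: target g' = 0⊕0 = 0, but every legal move changes the Grundy value (mex property), so 0 moves.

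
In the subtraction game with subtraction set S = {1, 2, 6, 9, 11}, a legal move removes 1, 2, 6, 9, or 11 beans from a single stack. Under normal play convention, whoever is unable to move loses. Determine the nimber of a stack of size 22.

2

G(0) = 0
G(1) = mex{0} = 1
G(2) = mex{1,0} = 2
G(3) = mex{2,1} = 0
G(4) = mex{0,2} = 1
G(5) = mex{1,0} = 2
G(6) = mex{2,1,0} = 3
G(7) = mex{3,2,1} = 0
G(8) = mex{0,3,2} = 1
G(9) = mex{1,0,0,0} = 2
G(10) = mex{2,1,1,1} = 0
G(11) = mex{0,2,2,2,0} = 1
G(12) = mex{1,0,3,0,1} = 2
G(13) = mex{2,1,0,1,2} = 3
G(14) = mex{3,2,1,2,0} = 4
G(15) = mex{4,3,2,3,1} = 0
G(16) = mex{0,4,0,0,2} = 1
G(17) = mex{1,0,1,1,3} = 2
G(18) = mex{2,1,2,2,0} = 3
G(19) = mex{3,2,3,0,1} = 4
G(20) = mex{4,3,4,1,2} = 0
G(21) = mex{0,4,0,2,0} = 1
G(22) = mex{1,0,1,3,1} = 2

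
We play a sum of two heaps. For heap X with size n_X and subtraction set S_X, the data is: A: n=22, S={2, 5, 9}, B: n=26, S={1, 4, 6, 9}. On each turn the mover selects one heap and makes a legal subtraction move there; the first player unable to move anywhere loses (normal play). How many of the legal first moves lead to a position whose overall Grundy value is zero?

7

Heap A, S = {2, 5, 9}:
n :  0  1  2  3  4  5  6  7  8  9 10 11 12 13 14 15 16 17 18 19 20 21 22
G :  0  0  1  1  0  2  1  0  0  1  1  0  2  1  0  0  1  1  0  2  1  0  0
G_A(22) = 0.
Heap B, S = {1, 4, 6, 9}:
n :  0  1  2  3  4  5  6  7  8  9 10 11 12 13 14 15 16 17 18 19 20 21 22 23 24 25 26
G :  0  1  0  1  2  0  1  0  1  2  0  1  0  1  2  0  1  0  1  2  0  1  0  1  2  0  1
G_B(26) = 1.
Combined Grundy value = 0 ⊕ 1 = 1.
A winning move leaves total XOR = 0, i.e. changes one component's Grundy value g to g ⊕ X where X is the current total.
Heap A: need g' = 0⊕1 = 1. Options: 22−2→G=1, 22−5→G=1, 22−9→G=1. Hits: 3.
Heap B: need g' = 1⊕1 = 0. Options: 26−1→G=0, 26−4→G=0, 26−6→G=0, 26−9→G=0. Hits: 4.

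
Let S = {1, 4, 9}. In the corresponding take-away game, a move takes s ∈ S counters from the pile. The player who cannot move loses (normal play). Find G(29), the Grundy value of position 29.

n :  0  1  2  3  4  5  6  7  8  9 10 11 12 13 14 15 16 17 18 19 20 21 22 23 24 25 26 27 28 29
G :  0  1  0  1  2  0  1  0  1  2  0  1  0  1  2  0  1  0  1  2  0  1  0  1  2  0  1  0  1  2

2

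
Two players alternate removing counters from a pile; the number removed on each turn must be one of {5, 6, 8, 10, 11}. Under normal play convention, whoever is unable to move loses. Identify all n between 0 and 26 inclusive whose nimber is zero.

G(0) = 0
G(1) = mex{} = 0
G(2) = mex{} = 0
G(3) = mex{} = 0
G(4) = mex{} = 0
G(5) = mex{0} = 1
G(6) = mex{0,0} = 1
G(7) = mex{0,0} = 1
G(8) = mex{0,0,0} = 1
G(9) = mex{0,0,0} = 1
G(10) = mex{1,0,0,0} = 2
G(11) = mex{1,1,0,0,0} = 2
G(12) = mex{1,1,0,0,0} = 2
G(13) = mex{1,1,1,0,0} = 2
G(14) = mex{1,1,1,0,0} = 2
G(15) = mex{2,1,1,1,0} = 3
G(16) = mex{2,2,1,1,1} = 0
G(17) = mex{2,2,1,1,1} = 0
G(18) = mex{2,2,2,1,1} = 0
G(19) = mex{2,2,2,1,1} = 0
G(20) = mex{3,2,2,2,1} = 0
G(21) = mex{0,3,2,2,2} = 1
G(22) = mex{0,0,2,2,2} = 1
G(23) = mex{0,0,3,2,2} = 1
G(24) = mex{0,0,0,2,2} = 1
G(25) = mex{0,0,0,3,2} = 1
G(26) = mex{1,0,0,0,3} = 2
P-positions are exactly the n with G(n) = 0.

0, 1, 2, 3, 4, 16, 17, 18, 19, 20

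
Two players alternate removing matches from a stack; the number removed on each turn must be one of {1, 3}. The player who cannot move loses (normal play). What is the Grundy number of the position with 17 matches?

n :  0  1  2  3  4  5  6  7  8  9 10 11 12 13 14 15 16 17
G :  0  1  0  1  0  1  0  1  0  1  0  1  0  1  0  1  0  1

1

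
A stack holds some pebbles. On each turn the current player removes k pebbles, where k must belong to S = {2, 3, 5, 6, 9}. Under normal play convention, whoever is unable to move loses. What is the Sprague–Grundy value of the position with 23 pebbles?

2

G(0) = 0
G(1) = mex{} = 0
G(2) = mex{0} = 1
G(3) = mex{0,0} = 1
G(4) = mex{1,0} = 2
G(5) = mex{1,1,0} = 2
G(6) = mex{2,1,0,0} = 3
G(7) = mex{2,2,1,0} = 3
G(8) = mex{3,2,1,1} = 0
G(9) = mex{3,3,2,1,0} = 4
G(10) = mex{0,3,2,2,0} = 1
G(11) = mex{4,0,3,2,1} = 5
G(12) = mex{1,4,3,3,1} = 0
G(13) = mex{5,1,0,3,2} = 4
G(14) = mex{0,5,4,0,2} = 1
G(15) = mex{4,0,1,4,3} = 2
G(16) = mex{1,4,5,1,3} = 0
G(17) = mex{2,1,0,5,0} = 3
G(18) = mex{0,2,4,0,4} = 1
G(19) = mex{3,0,1,4,1} = 2
G(20) = mex{1,3,2,1,5} = 0
G(21) = mex{2,1,0,2,0} = 3
G(22) = mex{0,2,3,0,4} = 1
G(23) = mex{3,0,1,3,1} = 2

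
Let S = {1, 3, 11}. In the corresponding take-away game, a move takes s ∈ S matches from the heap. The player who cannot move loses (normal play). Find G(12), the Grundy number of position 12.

0

n :  0  1  2  3  4  5  6  7  8  9 10 11 12
G :  0  1  0  1  0  1  0  1  0  1  0  1  0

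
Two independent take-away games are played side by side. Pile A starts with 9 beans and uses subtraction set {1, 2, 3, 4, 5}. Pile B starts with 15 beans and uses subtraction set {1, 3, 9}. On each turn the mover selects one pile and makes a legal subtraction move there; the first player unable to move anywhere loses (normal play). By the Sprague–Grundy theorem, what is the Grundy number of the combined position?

Pile A, S = {1, 2, 3, 4, 5}:
n : 0 1 2 3 4 5 6 7 8 9
G : 0 1 2 3 4 5 0 1 2 3
G_A(9) = 3.
Pile B, S = {1, 3, 9}:
n :  0  1  2  3  4  5  6  7  8  9 10 11 12 13 14 15
G :  0  1  0  1  0  1  0  1  0  1  0  1  0  1  0  1
G_B(15) = 1.
Combined Grundy value = 3 ⊕ 1 = 2.

2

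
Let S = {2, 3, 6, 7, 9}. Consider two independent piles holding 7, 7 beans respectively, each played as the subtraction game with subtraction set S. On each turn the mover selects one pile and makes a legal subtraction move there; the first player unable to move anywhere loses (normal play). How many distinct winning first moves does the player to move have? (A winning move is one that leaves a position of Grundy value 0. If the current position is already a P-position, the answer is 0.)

All piles use S = {2, 3, 6, 7, 9}:
G(0) = 0
G(1) = mex{} = 0
G(2) = mex{0} = 1
G(3) = mex{0,0} = 1
G(4) = mex{1,0} = 2
G(5) = mex{1,1} = 0
G(6) = mex{2,1,0} = 3
G(7) = mex{0,2,0,0} = 1
Pile A: G(7) = 1.
Pile B: G(7) = 1.
Combined Grundy value = 1 ⊕ 1 = 0.
A winning move leaves total XOR = 0, i.e. changes one component's Grundy value g to g ⊕ X where X is the current total.
Pile A: target g' = 1⊕0 = 1, but every legal move changes the Grundy value (mex property), so 0 moves.
Pile B: target g' = 1⊕0 = 1, but every legal move changes the Grundy value (mex property), so 0 moves.

0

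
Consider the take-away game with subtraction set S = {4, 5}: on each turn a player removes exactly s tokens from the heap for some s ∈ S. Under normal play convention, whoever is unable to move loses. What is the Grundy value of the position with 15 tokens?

G(0) = 0
G(1) = mex{} = 0
G(2) = mex{} = 0
G(3) = mex{} = 0
G(4) = mex{0} = 1
G(5) = mex{0,0} = 1
G(6) = mex{0,0} = 1
G(7) = mex{0,0} = 1
G(8) = mex{1,0} = 2
G(9) = mex{1,1} = 0
G(10) = mex{1,1} = 0
G(11) = mex{1,1} = 0
G(12) = mex{2,1} = 0
G(13) = mex{0,2} = 1
G(14) = mex{0,0} = 1
G(15) = mex{0,0} = 1

1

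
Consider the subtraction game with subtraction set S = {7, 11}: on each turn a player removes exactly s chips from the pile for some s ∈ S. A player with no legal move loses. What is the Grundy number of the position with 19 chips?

n :  0  1  2  3  4  5  6  7  8  9 10 11 12 13 14 15 16 17 18 19
G :  0  0  0  0  0  0  0  1  1  1  1  1  1  1  2  2  2  2  0  0

0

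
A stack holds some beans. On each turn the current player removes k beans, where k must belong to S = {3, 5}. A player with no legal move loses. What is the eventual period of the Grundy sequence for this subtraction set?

8

G(0) = 0
G(1) = mex{} = 0
G(2) = mex{} = 0
G(3) = mex{0} = 1
G(4) = mex{0} = 1
G(5) = mex{0,0} = 1
G(6) = mex{1,0} = 2
G(7) = mex{1,0} = 2
G(8) = mex{1,1} = 0
G(9) = mex{2,1} = 0
G(10) = mex{2,1} = 0
G(11) = mex{0,2} = 1
G(12) = mex{0,2} = 1
G(13) = mex{0,0} = 1
G(14) = mex{1,0} = 2
G(15) = mex{1,0} = 2
G(16) = mex{1,1} = 0
G(17) = mex{2,1} = 0
G(n+8) = G(n) holds for n = 0,…,4 (a full window of length max(S) = 5), so the sequence is purely periodic with period 8.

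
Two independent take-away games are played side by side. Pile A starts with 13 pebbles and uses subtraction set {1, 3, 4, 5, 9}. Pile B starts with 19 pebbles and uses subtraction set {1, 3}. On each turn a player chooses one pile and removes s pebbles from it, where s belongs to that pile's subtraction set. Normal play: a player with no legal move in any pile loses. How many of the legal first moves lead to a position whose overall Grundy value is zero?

1

Pile A, S = {1, 3, 4, 5, 9}:
G(0) = 0
G(1) = mex{0} = 1
G(2) = mex{1} = 0
G(3) = mex{0,0} = 1
G(4) = mex{1,1,0} = 2
G(5) = mex{2,0,1,0} = 3
G(6) = mex{3,1,0,1} = 2
G(7) = mex{2,2,1,0} = 3
G(8) = mex{3,3,2,1} = 0
G(9) = mex{0,2,3,2,0} = 1
G(10) = mex{1,3,2,3,1} = 0
G(11) = mex{0,0,3,2,0} = 1
G(12) = mex{1,1,0,3,1} = 2
G(13) = mex{2,0,1,0,2} = 3
G_A(13) = 3.
Pile B, S = {1, 3}:
n :  0  1  2  3  4  5  6  7  8  9 10 11 12 13 14 15 16 17 18 19
G :  0  1  0  1  0  1  0  1  0  1  0  1  0  1  0  1  0  1  0  1
G_B(19) = 1.
Combined Grundy value = 3 ⊕ 1 = 2.
A winning move leaves total XOR = 0, i.e. changes one component's Grundy value g to g ⊕ X where X is the current total.
Pile A: need g' = 3⊕2 = 1. Options: 13−1→G=2, 13−3→G=0, 13−4→G=1, 13−5→G=0, 13−9→G=2. Hits: 1.
Pile B: need g' = 1⊕2 = 3. Options: 19−1→G=0, 19−3→G=0. Hits: 0.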